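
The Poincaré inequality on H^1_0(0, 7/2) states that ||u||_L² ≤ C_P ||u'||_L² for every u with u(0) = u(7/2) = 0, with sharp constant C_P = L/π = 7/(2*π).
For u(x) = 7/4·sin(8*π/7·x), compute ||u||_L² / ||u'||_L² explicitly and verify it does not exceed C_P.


||u||_L² / ||u'||_L² = 7/(8*π) < C_P = 7/(2*π).

u(x) = 7/4·sin(8*π/7·x), so u'(x) = 2*π*cos(8*π*x/7).
Writing u(x) = A·sin(kπx/L) with A = 7/4 and k = 4, use ∫_0^L sin²(kπx/L) dx = L/2 and ∫_0^L cos²(kπx/L) dx = L/2.
u² = 49/16·sin²(8*π/7·x) and (u')² = 4*π^2·cos²(8*π/7·x), and each of sin², cos² integrates to L/2 = 7/4 over (0, 7/2).
∫_0^7/2 u² dx = 343/64, so ||u||_L² = 7*sqrt(7)/8.
∫_0^7/2 (u')² dx = 7*π^2, so ||u'||_L² = sqrt(7)*π.
Ratio ||u||_L² / ||u'||_L² = 7/(8*π).
Sharp Poincaré constant on H^1_0(0, 7/2) is C_P = L/π = 7/(2*π), achieved by sin(2*π/7·x).
This is the k = 4 harmonic; the ratio L/(kπ) is strictly less than C_P = L/π, consistent with the sharp inequality ||u||_L² ≤ C_P ||u'||_L².


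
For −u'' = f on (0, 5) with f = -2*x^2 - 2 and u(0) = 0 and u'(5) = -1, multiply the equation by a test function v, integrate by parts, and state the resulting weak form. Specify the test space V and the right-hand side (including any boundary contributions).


V = {v ∈ H^1(0, 5) : v(0) = 0} (test functions vanish at x = 0 where u is specified); weak form: ∫_0^5 u'v' dx = ∫_0^5 (-2*x^2 - 2) v dx − v(5) for all v ∈ V.

Multiply both sides by a test function v and integrate from 0 to 5:
  ∫_0^5 −u''(x) v(x) dx = ∫_0^5 f(x) v(x) dx.
Integrate the LHS by parts once:
  ∫_0^5 −u'' v dx = −[u'(x) v(x)]_0^5 + ∫_0^5 u'(x) v'(x) dx.
Thus ∫_0^5 u'(x) v'(x) dx = ∫_0^5 f(x) v(x) dx + [u'(x) v(x)]_0^5.
Choose V so that boundary terms are either known or forced to vanish.
Mixed BC: u(0) = 0 (Dirichlet) and u'(5) = -1 (Neumann). Define V = {v ∈ H^1(0, 5) : v(0) = 0}. Then [u' v]_0^5 = u'(5)·v(5) − u'(0)·0 = − v(5).
Weak formulation: find u (satisfying any essential BC) such that ∫_0^5 u'(x) v'(x) dx = ∫_0^5 f v dx − v(5) for all v ∈ V (Dirichlet at 0 absorbed into V; Neumann datum at x = 5 contributes the boundary term).
Substituting f(x) = -2*x^2 - 2, the right-hand side is ∫_0^5 (-2*x^2 - 2) v dx − v(5).


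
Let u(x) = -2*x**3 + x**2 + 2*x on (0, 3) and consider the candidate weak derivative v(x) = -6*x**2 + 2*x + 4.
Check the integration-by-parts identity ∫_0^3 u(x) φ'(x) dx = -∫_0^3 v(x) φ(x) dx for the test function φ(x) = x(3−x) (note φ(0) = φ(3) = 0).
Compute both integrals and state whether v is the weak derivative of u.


LHS = 252/5, RHS = 207/5. No, v is not the weak derivative of u.

u(x) = -2*x**3 + x**2 + 2*x, classical derivative u'(x) = -6*x**2 + 2*x + 2.
φ(x) = x(3−x), so φ'(x) = 3 - 2*x.
Note φ(0) = φ(3) = 0, so the boundary term u·φ vanishes.
LHS = ∫_0^3 u(x) φ'(x) dx = ∫_0^3 (4*x^4 - 8*x^3 - x^2 + 6*x) dx. Term by term:
  ∫_0^3 4*x^4 dx = 972/5;  ∫_0^3 -8*x^3 dx = -162;  ∫_0^3 -x^2 dx = -9;
  ∫_0^3 6*x dx = 27.
Sum: 972/5 − 162 − 9 + 27 = 252/5.
So LHS = 252/5.
∫_0^3 v(x) φ(x) dx = ∫_0^3 (6*x^4 - 20*x^3 + 2*x^2 + 12*x) dx. Term by term:
  ∫_0^3 6*x^4 dx = 1458/5;  ∫_0^3 -20*x^3 dx = -405;  ∫_0^3 2*x^2 dx = 18;
  ∫_0^3 12*x dx = 54.
Sum: 1458/5 − 405 + 18 + 54 = -207/5.
So RHS = -∫_0^3 v(x) φ(x) dx = 207/5.
LHS − RHS = 9 ≠ 0, so the identity fails.
(For a valid weak derivative the identity must hold for EVERY test function, in particular this one. The failure shows v is NOT the weak derivative of u.)
Correct weak derivative would be u'(x) = -6*x**2 + 2*x + 2.


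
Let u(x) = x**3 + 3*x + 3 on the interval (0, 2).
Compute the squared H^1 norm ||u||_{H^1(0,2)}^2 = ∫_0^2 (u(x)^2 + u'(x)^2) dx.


||u||_{H^1}^2 = 1976/7

The H^1 norm (squared) on an interval (0, L) is
  ||u||_{H^1}^2 = ∫_0^L u(x)^2 dx + ∫_0^L u'(x)^2 dx.
Compute u'(x) = 3*x**2 + 3.
Then u(x)^2 = x**6 + 6*x**4 + 6*x**3 + 9*x**2 + 18*x + 9 and u'(x)^2 = 9*x**4 + 18*x**2 + 9.
Integrate each monomial from 0 to 2 using ∫_0^2 c·x^n dx = c·2^(n+1)/(n+1):
  ∫_0^2 u(x)^2 dx = ∫_0^2 (x^6 + 6*x^4 + 6*x^3 + 9*x^2 + 18*x + 9) dx. Term by term:
    ∫_0^2 x^6 dx = 128/7;  ∫_0^2 6*x^4 dx = 192/5;  ∫_0^2 6*x^3 dx = 24;
    ∫_0^2 9*x^2 dx = 24;  ∫_0^2 18*x dx = 36;  ∫_0^2 9 dx = 18.
  Sum: 128/7 + 192/5 + 24 + 24 + 36 + 18 = 5554/35.
  ∫_0^2 u'(x)^2 dx = ∫_0^2 (9*x^4 + 18*x^2 + 9) dx. Term by term:
    ∫_0^2 9*x^4 dx = 288/5;  ∫_0^2 18*x^2 dx = 48;  ∫_0^2 9 dx = 18.
  Sum: 288/5 + 48 + 18 = 618/5.
Adding: ||u||_{H^1}^2 = 5554/35 + 618/5 = 1976/7.


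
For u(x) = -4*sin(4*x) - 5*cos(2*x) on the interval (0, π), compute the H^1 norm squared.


||u||_{H^1(0,π)}^2 = 397*π/2

u'(x) = 10*sin(2*x) - 16*cos(4*x).
Expand u² and (u')² and integrate term by term on (0, π), using: for integers n ≥ 1, ∫_0^π sin²(nx) dx = ∫_0^π cos²(nx) dx = π/2; for n ≠ n', ∫_0^π sin(nx)sin(n'x) dx = ∫_0^π cos(nx)cos(n'x) dx = 0; and by product-to-sum, ∫_0^π sin(nx)cos(n'x) dx = ½∫_0^π [sin((n+n')x) + sin((n−n')x)] dx, which is 0 when n+n' is even and 2n/(n²−n'²) when n+n' is odd (it need not vanish on (0, π)).
  u² squared terms: (-5)²·∫cos(2x)² dx = 25·π/2 = 25*π/2;  (-4)²·∫sin(4x)² dx = 16·π/2 = 8*π.
  u² cross terms: 2·(-5)·(-4)·∫cos(2x)·sin(4x) dx = 40·(0) = 0.
  So ∫_0^π u² dx = 25*π/2 + 8*π + 0 = 41*π/2.
  (u')² squared terms: (-16)²·∫cos(4x)² dx = 256·π/2 = 128*π;  (10)²·∫sin(2x)² dx = 100·π/2 = 50*π.
  (u')² cross terms: 2·(-16)·(10)·∫cos(4x)·sin(2x) dx = -320·(0) = 0.
  So ∫_0^π (u')² dx = 128*π + 50*π + 0 = 178*π.
||u||_{H^1}^2 = (41*π/2) + (178*π) = 397*π/2.


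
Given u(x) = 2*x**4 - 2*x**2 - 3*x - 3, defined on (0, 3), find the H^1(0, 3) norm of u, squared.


||u||_{H^1}^2 = 105669/5

The H^1 norm (squared) on an interval (0, L) is
  ||u||_{H^1}^2 = ∫_0^L u(x)^2 dx + ∫_0^L u'(x)^2 dx.
Compute u'(x) = 8*x**3 - 4*x - 3.
Then u(x)^2 = 4*x**8 - 8*x**6 - 12*x**5 - 8*x**4 + 12*x**3 + 21*x**2 + 18*x + 9 and u'(x)^2 = 64*x**6 - 64*x**4 - 48*x**3 + 16*x**2 + 24*x + 9.
Integrate each monomial from 0 to 3 using ∫_0^3 c·x^n dx = c·3^(n+1)/(n+1):
  ∫_0^3 u(x)^2 dx = ∫_0^3 (4*x^8 - 8*x^6 - 12*x^5 - 8*x^4 + 12*x^3 + 21*x^2 + 18*x + 9) dx. Term by term:
    ∫_0^3 4*x^8 dx = 8748;  ∫_0^3 -8*x^6 dx = -17496/7;  ∫_0^3 -12*x^5 dx = -1458;
    ∫_0^3 -8*x^4 dx = -1944/5;  ∫_0^3 12*x^3 dx = 243;  ∫_0^3 21*x^2 dx = 189;
    ∫_0^3 18*x dx = 81;  ∫_0^3 9 dx = 27.
  Sum: 8748 − 17496/7 − 1458 − 1944/5 + 243 + 189 + 81 + 27 = 172962/35.
  ∫_0^3 u'(x)^2 dx = ∫_0^3 (64*x^6 - 64*x^4 - 48*x^3 + 16*x^2 + 24*x + 9) dx. Term by term:
    ∫_0^3 64*x^6 dx = 139968/7;  ∫_0^3 -64*x^4 dx = -15552/5;  ∫_0^3 -48*x^3 dx = -972;
    ∫_0^3 16*x^2 dx = 144;  ∫_0^3 24*x dx = 108;  ∫_0^3 9 dx = 27.
  Sum: 139968/7 − 15552/5 − 972 + 144 + 108 + 27 = 566721/35.
Adding: ||u||_{H^1}^2 = 172962/35 + 566721/35 = 105669/5.


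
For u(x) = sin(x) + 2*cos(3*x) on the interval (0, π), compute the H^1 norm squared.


||u||_{H^1(0,π)}^2 = 21*π

u'(x) = -6*sin(3*x) + cos(x).
Expand u² and (u')² and integrate term by term on (0, π), using: for integers n ≥ 1, ∫_0^π sin²(nx) dx = ∫_0^π cos²(nx) dx = π/2; for n ≠ n', ∫_0^π sin(nx)sin(n'x) dx = ∫_0^π cos(nx)cos(n'x) dx = 0; and by product-to-sum, ∫_0^π sin(nx)cos(n'x) dx = ½∫_0^π [sin((n+n')x) + sin((n−n')x)] dx, which is 0 when n+n' is even and 2n/(n²−n'²) when n+n' is odd (it need not vanish on (0, π)).
  u² squared terms: (2)²·∫cos(3x)² dx = 4·π/2 = 2*π;  (1)²·∫sin(x)² dx = 1·π/2 = π/2.
  u² cross terms: 2·(2)·(1)·∫cos(3x)·sin(x) dx = 4·(0) = 0.
  So ∫_0^π u² dx = 2*π + π/2 + 0 = 5*π/2.
  (u')² squared terms: (-6)²·∫sin(3x)² dx = 36·π/2 = 18*π;  (1)²·∫cos(x)² dx = 1·π/2 = π/2.
  (u')² cross terms: 2·(-6)·(1)·∫sin(3x)·cos(x) dx = -12·(0) = 0.
  So ∫_0^π (u')² dx = 18*π + π/2 + 0 = 37*π/2.
||u||_{H^1}^2 = (5*π/2) + (37*π/2) = 21*π.


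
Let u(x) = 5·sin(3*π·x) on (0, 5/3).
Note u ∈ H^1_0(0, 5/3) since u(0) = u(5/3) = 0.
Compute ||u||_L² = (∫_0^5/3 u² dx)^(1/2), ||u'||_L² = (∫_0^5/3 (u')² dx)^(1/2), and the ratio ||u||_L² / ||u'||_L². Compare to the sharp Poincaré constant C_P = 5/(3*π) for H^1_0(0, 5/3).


||u||_L² / ||u'||_L² = 1/(3*π) < C_P = 5/(3*π).

u(x) = 5·sin(3*π·x), so u'(x) = 15*π*cos(3*π*x).
Writing u(x) = A·sin(kπx/L) with A = 5 and k = 5, use ∫_0^L sin²(kπx/L) dx = L/2 and ∫_0^L cos²(kπx/L) dx = L/2.
u² = 25·sin²(3*π·x) and (u')² = 225*π^2·cos²(3*π·x), and each of sin², cos² integrates to L/2 = 5/6 over (0, 5/3).
∫_0^5/3 u² dx = 125/6, so ||u||_L² = 5*sqrt(30)/6.
∫_0^5/3 (u')² dx = 375*π^2/2, so ||u'||_L² = 5*sqrt(30)*π/2.
Ratio ||u||_L² / ||u'||_L² = 1/(3*π).
Sharp Poincaré constant on H^1_0(0, 5/3) is C_P = L/π = 5/(3*π), achieved by sin(3*π/5·x).
This is the k = 5 harmonic; the ratio L/(kπ) is strictly less than C_P = L/π, consistent with the sharp inequality ||u||_L² ≤ C_P ||u'||_L².


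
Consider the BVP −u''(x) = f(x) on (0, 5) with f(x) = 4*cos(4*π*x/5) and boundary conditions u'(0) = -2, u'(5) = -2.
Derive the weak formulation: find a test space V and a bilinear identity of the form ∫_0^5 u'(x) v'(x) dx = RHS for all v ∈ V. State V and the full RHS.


V = H^1(0, 5) (v unrestricted at boundary; u is determined up to an additive constant); weak form: ∫_0^5 u'v' dx = ∫_0^5 (4*cos(4*π*x/5)) v dx − 2·v(5) + 2·v(0) for all v ∈ V.

Multiply both sides by a test function v and integrate from 0 to 5:
  ∫_0^5 −u''(x) v(x) dx = ∫_0^5 f(x) v(x) dx.
Integrate the LHS by parts once:
  ∫_0^5 −u'' v dx = −[u'(x) v(x)]_0^5 + ∫_0^5 u'(x) v'(x) dx.
Thus ∫_0^5 u'(x) v'(x) dx = ∫_0^5 f(x) v(x) dx + [u'(x) v(x)]_0^5.
Choose V so that boundary terms are either known or forced to vanish.
u has inhomogeneous Neumann u'(0) = -2, u'(5) = -2. [u' v]_0^5 = (-2)·v(5) − (-2)·v(0) = − 2·v(5) + 2·v(0). Take V = H^1(0, 5); boundary term becomes part of RHS.
Weak formulation: find u (satisfying any essential BC) such that ∫_0^5 u'(x) v'(x) dx = ∫_0^5 f v dx − 2·v(5) + 2·v(0) for all v ∈ V (Neumann data are natural BCs: they enter the RHS as boundary terms).
Substituting f(x) = 4*cos(4*π*x/5), the right-hand side is ∫_0^5 (4*cos(4*π*x/5)) v dx − 2·v(5) + 2·v(0).
Compatibility check (pure Neumann): taking v ≡ 1 ∈ V gives 0 = ∫_0^5 f dx + (-2) − (-2), i.e. ∫_0^5 f dx must equal u'(0) − u'(5) = 0. Indeed ∫_0^5 (4*cos(4*π*x/5)) dx = 0, so the data are compatible. The solution is then unique only up to an additive constant (fix it e.g. by requiring ∫_0^5 u dx = 0).


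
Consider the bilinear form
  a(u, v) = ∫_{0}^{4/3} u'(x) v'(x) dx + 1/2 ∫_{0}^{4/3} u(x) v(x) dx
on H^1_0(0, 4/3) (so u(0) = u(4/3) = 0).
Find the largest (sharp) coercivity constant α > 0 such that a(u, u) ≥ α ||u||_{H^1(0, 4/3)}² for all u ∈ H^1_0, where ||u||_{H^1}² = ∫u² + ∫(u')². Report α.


α = (8 + 9*π^2)/(16 + 9*π^2)

Coercivity of a(·,·) on H^1_0(0, 4/3) means a(u, u) ≥ α ||u||_{H^1}² for every u ∈ H^1_0.
The interval has length L = 4/3, and Poincaré/coercivity depend only on L. Here a(u, u) = ∫(u')² + (1/2)·∫u².
Here 0 < c = 1/2 < 1. The condition a(u,u) ≥ α||u||_{H^1}² reads (1−α)∫(u')² ≥ (α−c)∫u². Any admissible α is ≤ 1 (rapidly oscillating u have ∫u²/∫(u')² → 0), and α = 1 would force 0 ≥ (1−c)∫u², impossible since c < 1; so 1−α > 0. By the sharp Poincaré inequality on H^1_0 of an interval of length L, ∫(u')² ≥ (π/L)²∫u² with equality for the first sine mode sin(π(x−x₀)/L) (x₀ the left endpoint), so the inequality holds for all u iff (1−α)(π/L)² ≥ α − c, i.e. α ≤ ((π/L)² + c)/((π/L)² + 1) = (1 + c(L/π)²)/(1 + (L/π)²). With (π/L)² = 9*π^2/16 and c = 1/2, the largest admissible constant is α = ((π/L)² + c)/((π/L)² + 1).
Simplifying, α = (8 + 9*π^2)/(16 + 9*π^2).


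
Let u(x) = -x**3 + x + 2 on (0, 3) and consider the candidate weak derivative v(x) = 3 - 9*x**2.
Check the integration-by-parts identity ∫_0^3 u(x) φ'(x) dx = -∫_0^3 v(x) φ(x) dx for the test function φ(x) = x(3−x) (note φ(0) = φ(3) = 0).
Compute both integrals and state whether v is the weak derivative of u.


LHS = 639/20, RHS = 1917/20. No, v is not the weak derivative of u.

u(x) = -x**3 + x + 2, classical derivative u'(x) = 1 - 3*x**2.
φ(x) = x(3−x), so φ'(x) = 3 - 2*x.
Note φ(0) = φ(3) = 0, so the boundary term u·φ vanishes.
LHS = ∫_0^3 u(x) φ'(x) dx = ∫_0^3 (2*x^4 - 3*x^3 - 2*x^2 - x + 6) dx. Term by term:
  ∫_0^3 2*x^4 dx = 486/5;  ∫_0^3 -3*x^3 dx = -243/4;  ∫_0^3 -2*x^2 dx = -18;
  ∫_0^3 -x dx = -9/2;  ∫_0^3 6 dx = 18.
Sum: 486/5 − 243/4 − 18 − 9/2 + 18 = 639/20.
So LHS = 639/20.
∫_0^3 v(x) φ(x) dx = ∫_0^3 (9*x^4 - 27*x^3 - 3*x^2 + 9*x) dx. Term by term:
  ∫_0^3 9*x^4 dx = 2187/5;  ∫_0^3 -27*x^3 dx = -2187/4;  ∫_0^3 -3*x^2 dx = -27;
  ∫_0^3 9*x dx = 81/2.
Sum: 2187/5 − 2187/4 − 27 + 81/2 = -1917/20.
So RHS = -∫_0^3 v(x) φ(x) dx = 1917/20.
LHS − RHS = -639/10 ≠ 0, so the identity fails.
(For a valid weak derivative the identity must hold for EVERY test function, in particular this one. The failure shows v is NOT the weak derivative of u.)
Correct weak derivative would be u'(x) = 1 - 3*x**2.


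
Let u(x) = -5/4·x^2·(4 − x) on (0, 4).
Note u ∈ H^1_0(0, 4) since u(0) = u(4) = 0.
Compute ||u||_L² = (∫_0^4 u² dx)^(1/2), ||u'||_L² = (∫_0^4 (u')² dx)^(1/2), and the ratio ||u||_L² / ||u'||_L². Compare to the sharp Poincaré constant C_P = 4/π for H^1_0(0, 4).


||u||_L² / ||u'||_L² = 2*sqrt(14)/7 < C_P = 4/π.

u(x) = -5/4·x^2·(4 − x), so u'(x) = 5*x*(3*x - 8)/4.
u(x) = -5/4·x^2·(4 − x) vanishes at x = 0 and x = 4, so u ∈ H^1_0(0, 4). Differentiate via the product rule and integrate the resulting polynomials term by term.
  ∫_0^4 u² dx = ∫_0^4 (25*x^6/16 - 25*x^5/2 + 25*x^4) dx. Term by term:
    ∫_0^4 25*x^6/16 dx = 25600/7;  ∫_0^4 -25*x^5/2 dx = -25600/3;  ∫_0^4 25*x^4 dx = 5120.
  Sum: 25600/7 − 25600/3 + 5120 = 5120/21.
  ∫_0^4 (u')² dx = ∫_0^4 (225*x^4/16 - 75*x^3 + 100*x^2) dx. Term by term:
    ∫_0^4 225*x^4/16 dx = 2880;  ∫_0^4 -75*x^3 dx = -4800;  ∫_0^4 100*x^2 dx = 6400/3.
  Sum: 2880 − 4800 + 6400/3 = 640/3.
∫_0^4 u² dx = 5120/21, so ||u||_L² = 32*sqrt(105)/21.
∫_0^4 (u')² dx = 640/3, so ||u'||_L² = 8*sqrt(30)/3.
Ratio ||u||_L² / ||u'||_L² = 2*sqrt(14)/7.
Sharp Poincaré constant on H^1_0(0, 4) is C_P = L/π = 4/π, achieved by sin(π/4·x).
A polynomial bump cannot attain the sharp Poincaré constant (only the first sine eigenfunction does), so the ratio is strictly less than C_P, consistent with ||u||_L² ≤ C_P ||u'||_L².


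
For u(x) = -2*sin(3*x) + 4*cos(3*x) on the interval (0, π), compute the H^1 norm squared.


||u||_{H^1(0,π)}^2 = 100*π

u'(x) = -12*sin(3*x) - 6*cos(3*x).
Expand u² and (u')² and integrate term by term on (0, π), using: for integers n ≥ 1, ∫_0^π sin²(nx) dx = ∫_0^π cos²(nx) dx = π/2; for n ≠ n', ∫_0^π sin(nx)sin(n'x) dx = ∫_0^π cos(nx)cos(n'x) dx = 0; and by product-to-sum, ∫_0^π sin(nx)cos(n'x) dx = ½∫_0^π [sin((n+n')x) + sin((n−n')x)] dx, which is 0 when n+n' is even and 2n/(n²−n'²) when n+n' is odd (it need not vanish on (0, π)).
  u² squared terms: (-2)²·∫sin(3x)² dx = 4·π/2 = 2*π;  (4)²·∫cos(3x)² dx = 16·π/2 = 8*π.
  u² cross terms: 2·(-2)·(4)·∫sin(3x)·cos(3x) dx = -16·(0) = 0.
  So ∫_0^π u² dx = 2*π + 8*π + 0 = 10*π.
  (u')² squared terms: (-12)²·∫sin(3x)² dx = 144·π/2 = 72*π;  (-6)²·∫cos(3x)² dx = 36·π/2 = 18*π.
  (u')² cross terms: 2·(-12)·(-6)·∫sin(3x)·cos(3x) dx = 144·(0) = 0.
  So ∫_0^π (u')² dx = 72*π + 18*π + 0 = 90*π.
||u||_{H^1}^2 = (10*π) + (90*π) = 100*π.


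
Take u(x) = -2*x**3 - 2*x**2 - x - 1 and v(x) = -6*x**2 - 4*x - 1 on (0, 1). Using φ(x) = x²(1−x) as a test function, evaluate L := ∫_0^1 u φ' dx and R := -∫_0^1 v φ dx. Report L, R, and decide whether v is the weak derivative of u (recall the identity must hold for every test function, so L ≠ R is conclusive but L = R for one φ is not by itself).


LHS = 29/60, RHS = 29/60. Yes, v = u' weakly.

u(x) = -2*x**3 - 2*x**2 - x - 1, classical derivative u'(x) = -6*x**2 - 4*x - 1.
φ(x) = x²(1−x), so φ'(x) = x*(2 - 3*x).
Note φ(0) = φ(1) = 0, so the boundary term u·φ vanishes.
LHS = ∫_0^1 u(x) φ'(x) dx = ∫_0^1 (6*x^5 + 2*x^4 - x^3 + x^2 - 2*x) dx. Term by term:
  ∫_0^1 6*x^5 dx = 1;  ∫_0^1 2*x^4 dx = 2/5;  ∫_0^1 -x^3 dx = -1/4;
  ∫_0^1 x^2 dx = 1/3;  ∫_0^1 -2*x dx = -1.
Sum: 1 + 2/5 − 1/4 + 1/3 − 1 = 29/60.
So LHS = 29/60.
∫_0^1 v(x) φ(x) dx = ∫_0^1 (6*x^5 - 2*x^4 - 3*x^3 - x^2) dx. Term by term:
  ∫_0^1 6*x^5 dx = 1;  ∫_0^1 -2*x^4 dx = -2/5;  ∫_0^1 -3*x^3 dx = -3/4;
  ∫_0^1 -x^2 dx = -1/3.
Sum: 1 − 2/5 − 3/4 − 1/3 = -29/60.
So RHS = -∫_0^1 v(x) φ(x) dx = 29/60.
LHS = RHS, so the identity holds for this test φ.
Moreover u is smooth here and v(x) = u'(x) = -6*x**2 - 4*x - 1 pointwise, so the identity holds for every test function. Hence v is the weak derivative of u.


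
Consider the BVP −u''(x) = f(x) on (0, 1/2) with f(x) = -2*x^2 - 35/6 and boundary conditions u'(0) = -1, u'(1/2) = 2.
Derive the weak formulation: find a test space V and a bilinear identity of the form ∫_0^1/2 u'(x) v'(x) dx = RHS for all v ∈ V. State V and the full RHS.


V = H^1(0, 1/2) (v unrestricted at boundary; u is determined up to an additive constant); weak form: ∫_0^1/2 u'v' dx = ∫_0^1/2 (-2*x^2 - 35/6) v dx + 2·v(1/2) + v(0) for all v ∈ V.

Multiply both sides by a test function v and integrate from 0 to 1/2:
  ∫_0^1/2 −u''(x) v(x) dx = ∫_0^1/2 f(x) v(x) dx.
Integrate the LHS by parts once:
  ∫_0^1/2 −u'' v dx = −[u'(x) v(x)]_0^1/2 + ∫_0^1/2 u'(x) v'(x) dx.
Thus ∫_0^1/2 u'(x) v'(x) dx = ∫_0^1/2 f(x) v(x) dx + [u'(x) v(x)]_0^1/2.
Choose V so that boundary terms are either known or forced to vanish.
u has inhomogeneous Neumann u'(0) = -1, u'(1/2) = 2. [u' v]_0^1/2 = (2)·v(1/2) − (-1)·v(0) = 2·v(1/2) + v(0). Take V = H^1(0, 1/2); boundary term becomes part of RHS.
Weak formulation: find u (satisfying any essential BC) such that ∫_0^1/2 u'(x) v'(x) dx = ∫_0^1/2 f v dx + 2·v(1/2) + v(0) for all v ∈ V (Neumann data are natural BCs: they enter the RHS as boundary terms).
Substituting f(x) = -2*x^2 - 35/6, the right-hand side is ∫_0^1/2 (-2*x^2 - 35/6) v dx + 2·v(1/2) + v(0).
Compatibility check (pure Neumann): taking v ≡ 1 ∈ V gives 0 = ∫_0^1/2 f dx + (2) − (-1), i.e. ∫_0^1/2 f dx must equal u'(0) − u'(1/2) = -3. Indeed ∫_0^1/2 (-2*x^2 - 35/6) dx = -3, so the data are compatible. The solution is then unique only up to an additive constant (fix it e.g. by requiring ∫_0^1/2 u dx = 0).


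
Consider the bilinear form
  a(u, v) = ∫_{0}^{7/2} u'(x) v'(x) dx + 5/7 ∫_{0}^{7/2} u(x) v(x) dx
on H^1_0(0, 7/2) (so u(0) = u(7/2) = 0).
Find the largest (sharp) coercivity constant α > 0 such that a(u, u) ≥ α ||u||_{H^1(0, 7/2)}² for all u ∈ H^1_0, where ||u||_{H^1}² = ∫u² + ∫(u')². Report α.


α = (35 + 4*π^2)/(4*π^2 + 49)

Coercivity of a(·,·) on H^1_0(0, 7/2) means a(u, u) ≥ α ||u||_{H^1}² for every u ∈ H^1_0.
The interval has length L = 7/2, and Poincaré/coercivity depend only on L. Here a(u, u) = ∫(u')² + (5/7)·∫u².
Here 0 < c = 5/7 < 1. The condition a(u,u) ≥ α||u||_{H^1}² reads (1−α)∫(u')² ≥ (α−c)∫u². Any admissible α is ≤ 1 (rapidly oscillating u have ∫u²/∫(u')² → 0), and α = 1 would force 0 ≥ (1−c)∫u², impossible since c < 1; so 1−α > 0. By the sharp Poincaré inequality on H^1_0 of an interval of length L, ∫(u')² ≥ (π/L)²∫u² with equality for the first sine mode sin(π(x−x₀)/L) (x₀ the left endpoint), so the inequality holds for all u iff (1−α)(π/L)² ≥ α − c, i.e. α ≤ ((π/L)² + c)/((π/L)² + 1) = (1 + c(L/π)²)/(1 + (L/π)²). With (π/L)² = 4*π^2/49 and c = 5/7, the largest admissible constant is α = ((π/L)² + c)/((π/L)² + 1).
Simplifying, α = (35 + 4*π^2)/(4*π^2 + 49).


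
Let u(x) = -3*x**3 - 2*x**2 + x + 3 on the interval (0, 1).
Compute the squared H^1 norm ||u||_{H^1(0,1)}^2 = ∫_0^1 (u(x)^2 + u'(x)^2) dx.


||u||_{H^1}^2 = 7613/210

The H^1 norm (squared) on an interval (0, L) is
  ||u||_{H^1}^2 = ∫_0^L u(x)^2 dx + ∫_0^L u'(x)^2 dx.
Compute u'(x) = -9*x**2 - 4*x + 1.
Then u(x)^2 = 9*x**6 + 12*x**5 - 2*x**4 - 22*x**3 - 11*x**2 + 6*x + 9 and u'(x)^2 = 81*x**4 + 72*x**3 - 2*x**2 - 8*x + 1.
Integrate each monomial from 0 to 1 using ∫_0^1 c·x^n dx = c·1^(n+1)/(n+1):
  ∫_0^1 u(x)^2 dx = ∫_0^1 (9*x^6 + 12*x^5 - 2*x^4 - 22*x^3 - 11*x^2 + 6*x + 9) dx. Term by term:
    ∫_0^1 9*x^6 dx = 9/7;  ∫_0^1 12*x^5 dx = 2;  ∫_0^1 -2*x^4 dx = -2/5;
    ∫_0^1 -22*x^3 dx = -11/2;  ∫_0^1 -11*x^2 dx = -11/3;  ∫_0^1 6*x dx = 3;
    ∫_0^1 9 dx = 9.
  Sum: 9/7 + 2 − 2/5 − 11/2 − 11/3 + 3 + 9 = 1201/210.
  ∫_0^1 u'(x)^2 dx = ∫_0^1 (81*x^4 + 72*x^3 - 2*x^2 - 8*x + 1) dx. Term by term:
    ∫_0^1 81*x^4 dx = 81/5;  ∫_0^1 72*x^3 dx = 18;  ∫_0^1 -2*x^2 dx = -2/3;
    ∫_0^1 -8*x dx = -4;  ∫_0^1 1 dx = 1.
  Sum: 81/5 + 18 − 2/3 − 4 + 1 = 458/15.
Adding: ||u||_{H^1}^2 = 1201/210 + 458/15 = 7613/210.


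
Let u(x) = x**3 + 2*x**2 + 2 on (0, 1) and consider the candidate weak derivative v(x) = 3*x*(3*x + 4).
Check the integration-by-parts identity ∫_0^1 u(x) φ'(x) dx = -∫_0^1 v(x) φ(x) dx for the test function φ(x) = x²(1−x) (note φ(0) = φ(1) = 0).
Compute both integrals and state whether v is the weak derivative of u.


LHS = -3/10, RHS = -9/10. No, v is not the weak derivative of u.

u(x) = x**3 + 2*x**2 + 2, classical derivative u'(x) = 3*x**2 + 4*x.
φ(x) = x²(1−x), so φ'(x) = x*(2 - 3*x).
Note φ(0) = φ(1) = 0, so the boundary term u·φ vanishes.
LHS = ∫_0^1 u(x) φ'(x) dx = ∫_0^1 (-3*x^5 - 4*x^4 + 4*x^3 - 6*x^2 + 4*x) dx. Term by term:
  ∫_0^1 -3*x^5 dx = -1/2;  ∫_0^1 -4*x^4 dx = -4/5;  ∫_0^1 4*x^3 dx = 1;
  ∫_0^1 -6*x^2 dx = -2;  ∫_0^1 4*x dx = 2.
Sum: -1/2 − 4/5 + 1 − 2 + 2 = -3/10.
So LHS = -3/10.
∫_0^1 v(x) φ(x) dx = ∫_0^1 (-9*x^5 - 3*x^4 + 12*x^3) dx. Term by term:
  ∫_0^1 -9*x^5 dx = -3/2;  ∫_0^1 -3*x^4 dx = -3/5;  ∫_0^1 12*x^3 dx = 3.
Sum: -3/2 − 3/5 + 3 = 9/10.
So RHS = -∫_0^1 v(x) φ(x) dx = -9/10.
LHS − RHS = 3/5 ≠ 0, so the identity fails.
(For a valid weak derivative the identity must hold for EVERY test function, in particular this one. The failure shows v is NOT the weak derivative of u.)
Correct weak derivative would be u'(x) = 3*x**2 + 4*x.


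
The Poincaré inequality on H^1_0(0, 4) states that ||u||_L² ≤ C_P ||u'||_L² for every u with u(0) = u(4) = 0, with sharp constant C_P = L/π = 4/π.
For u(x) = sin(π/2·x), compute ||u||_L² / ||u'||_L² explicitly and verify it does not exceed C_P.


||u||_L² / ||u'||_L² = 2/π < C_P = 4/π.

u(x) = sin(π/2·x), so u'(x) = π*cos(π*x/2)/2.
Writing u(x) = A·sin(kπx/L) with A = 1 and k = 2, use ∫_0^L sin²(kπx/L) dx = L/2 and ∫_0^L cos²(kπx/L) dx = L/2.
u² = 1·sin²(π/2·x) and (u')² = π^2/4·cos²(π/2·x), and each of sin², cos² integrates to L/2 = 2 over (0, 4).
∫_0^4 u² dx = 2, so ||u||_L² = sqrt(2).
∫_0^4 (u')² dx = π^2/2, so ||u'||_L² = sqrt(2)*π/2.
Ratio ||u||_L² / ||u'||_L² = 2/π.
Sharp Poincaré constant on H^1_0(0, 4) is C_P = L/π = 4/π, achieved by sin(π/4·x).
This is the k = 2 harmonic; the ratio L/(kπ) is strictly less than C_P = L/π, consistent with the sharp inequality ||u||_L² ≤ C_P ||u'||_L².


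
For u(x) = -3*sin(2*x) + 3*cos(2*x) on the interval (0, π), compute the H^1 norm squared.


||u||_{H^1(0,π)}^2 = 45*π

u'(x) = -6*sin(2*x) - 6*cos(2*x).
Expand u² and (u')² and integrate term by term on (0, π), using: for integers n ≥ 1, ∫_0^π sin²(nx) dx = ∫_0^π cos²(nx) dx = π/2; for n ≠ n', ∫_0^π sin(nx)sin(n'x) dx = ∫_0^π cos(nx)cos(n'x) dx = 0; and by product-to-sum, ∫_0^π sin(nx)cos(n'x) dx = ½∫_0^π [sin((n+n')x) + sin((n−n')x)] dx, which is 0 when n+n' is even and 2n/(n²−n'²) when n+n' is odd (it need not vanish on (0, π)).
  u² squared terms: (-3)²·∫sin(2x)² dx = 9·π/2 = 9*π/2;  (3)²·∫cos(2x)² dx = 9·π/2 = 9*π/2.
  u² cross terms: 2·(-3)·(3)·∫sin(2x)·cos(2x) dx = -18·(0) = 0.
  So ∫_0^π u² dx = 9*π/2 + 9*π/2 + 0 = 9*π.
  (u')² squared terms: (-6)²·∫cos(2x)² dx = 36·π/2 = 18*π;  (-6)²·∫sin(2x)² dx = 36·π/2 = 18*π.
  (u')² cross terms: 2·(-6)·(-6)·∫cos(2x)·sin(2x) dx = 72·(0) = 0.
  So ∫_0^π (u')² dx = 18*π + 18*π + 0 = 36*π.
||u||_{H^1}^2 = (9*π) + (36*π) = 45*π.


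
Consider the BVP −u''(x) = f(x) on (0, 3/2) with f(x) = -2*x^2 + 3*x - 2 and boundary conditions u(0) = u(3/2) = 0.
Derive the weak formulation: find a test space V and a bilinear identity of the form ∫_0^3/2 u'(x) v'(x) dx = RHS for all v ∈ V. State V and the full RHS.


V = H^1_0(0, 3/2) (so v(0) = v(3/2) = 0); weak form: ∫_0^3/2 u'v' dx = ∫_0^3/2 (-2*x^2 + 3*x - 2) v dx for all v ∈ V.

Multiply both sides by a test function v and integrate from 0 to 3/2:
  ∫_0^3/2 −u''(x) v(x) dx = ∫_0^3/2 f(x) v(x) dx.
Integrate the LHS by parts once:
  ∫_0^3/2 −u'' v dx = −[u'(x) v(x)]_0^3/2 + ∫_0^3/2 u'(x) v'(x) dx.
Thus ∫_0^3/2 u'(x) v'(x) dx = ∫_0^3/2 f(x) v(x) dx + [u'(x) v(x)]_0^3/2.
Choose V so that boundary terms are either known or forced to vanish.
u is Dirichlet: u(0) = u(3/2) = 0. Let V = H^1_0(0, 3/2); then v(0) = v(3/2) = 0, and [u' v]_0^3/2 = 0.
Weak formulation: find u (satisfying any essential BC) such that ∫_0^3/2 u'(x) v'(x) dx = ∫_0^3/2 f v dx for all v ∈ V.
Substituting f(x) = -2*x^2 + 3*x - 2, the right-hand side is ∫_0^3/2 (-2*x^2 + 3*x - 2) v dx.


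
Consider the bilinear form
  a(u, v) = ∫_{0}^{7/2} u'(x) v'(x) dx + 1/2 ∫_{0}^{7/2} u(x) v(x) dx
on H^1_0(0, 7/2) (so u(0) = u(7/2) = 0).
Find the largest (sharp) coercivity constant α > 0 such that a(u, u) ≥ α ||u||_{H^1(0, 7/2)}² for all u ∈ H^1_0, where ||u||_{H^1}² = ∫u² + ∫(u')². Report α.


α = (49 + 8*π^2)/(2*(4*π^2 + 49))

Coercivity of a(·,·) on H^1_0(0, 7/2) means a(u, u) ≥ α ||u||_{H^1}² for every u ∈ H^1_0.
The interval has length L = 7/2, and Poincaré/coercivity depend only on L. Here a(u, u) = ∫(u')² + (1/2)·∫u².
Here 0 < c = 1/2 < 1. The condition a(u,u) ≥ α||u||_{H^1}² reads (1−α)∫(u')² ≥ (α−c)∫u². Any admissible α is ≤ 1 (rapidly oscillating u have ∫u²/∫(u')² → 0), and α = 1 would force 0 ≥ (1−c)∫u², impossible since c < 1; so 1−α > 0. By the sharp Poincaré inequality on H^1_0 of an interval of length L, ∫(u')² ≥ (π/L)²∫u² with equality for the first sine mode sin(π(x−x₀)/L) (x₀ the left endpoint), so the inequality holds for all u iff (1−α)(π/L)² ≥ α − c, i.e. α ≤ ((π/L)² + c)/((π/L)² + 1) = (1 + c(L/π)²)/(1 + (L/π)²). With (π/L)² = 4*π^2/49 and c = 1/2, the largest admissible constant is α = ((π/L)² + c)/((π/L)² + 1).
Simplifying, α = (49 + 8*π^2)/(2*(4*π^2 + 49)).


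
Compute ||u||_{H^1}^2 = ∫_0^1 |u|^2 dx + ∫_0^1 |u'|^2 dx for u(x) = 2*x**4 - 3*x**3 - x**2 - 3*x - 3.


||u||_{H^1}^2 = 34861/630

The H^1 norm (squared) on an interval (0, L) is
  ||u||_{H^1}^2 = ∫_0^L u(x)^2 dx + ∫_0^L u'(x)^2 dx.
Compute u'(x) = 8*x**3 - 9*x**2 - 2*x - 3.
Then u(x)^2 = 4*x**8 - 12*x**7 + 5*x**6 - 6*x**5 + 7*x**4 + 24*x**3 + 15*x**2 + 18*x + 9 and u'(x)^2 = 64*x**6 - 144*x**5 + 49*x**4 - 12*x**3 + 58*x**2 + 12*x + 9.
Integrate each monomial from 0 to 1 using ∫_0^1 c·x^n dx = c·1^(n+1)/(n+1):
  ∫_0^1 u(x)^2 dx = ∫_0^1 (4*x^8 - 12*x^7 + 5*x^6 - 6*x^5 + 7*x^4 + 24*x^3 + 15*x^2 + 18*x + 9) dx. Term by term:
    ∫_0^1 4*x^8 dx = 4/9;  ∫_0^1 -12*x^7 dx = -3/2;  ∫_0^1 5*x^6 dx = 5/7;
    ∫_0^1 -6*x^5 dx = -1;  ∫_0^1 7*x^4 dx = 7/5;  ∫_0^1 24*x^3 dx = 6;
    ∫_0^1 15*x^2 dx = 5;  ∫_0^1 18*x dx = 9;  ∫_0^1 9 dx = 9.
  Sum: 4/9 − 3/2 + 5/7 − 1 + 7/5 + 6 + 5 + 9 + 9 = 18307/630.
  ∫_0^1 u'(x)^2 dx = ∫_0^1 (64*x^6 - 144*x^5 + 49*x^4 - 12*x^3 + 58*x^2 + 12*x + 9) dx. Term by term:
    ∫_0^1 64*x^6 dx = 64/7;  ∫_0^1 -144*x^5 dx = -24;  ∫_0^1 49*x^4 dx = 49/5;
    ∫_0^1 -12*x^3 dx = -3;  ∫_0^1 58*x^2 dx = 58/3;  ∫_0^1 12*x dx = 6;
    ∫_0^1 9 dx = 9.
  Sum: 64/7 − 24 + 49/5 − 3 + 58/3 + 6 + 9 = 2759/105.
Adding: ||u||_{H^1}^2 = 18307/630 + 2759/105 = 34861/630.


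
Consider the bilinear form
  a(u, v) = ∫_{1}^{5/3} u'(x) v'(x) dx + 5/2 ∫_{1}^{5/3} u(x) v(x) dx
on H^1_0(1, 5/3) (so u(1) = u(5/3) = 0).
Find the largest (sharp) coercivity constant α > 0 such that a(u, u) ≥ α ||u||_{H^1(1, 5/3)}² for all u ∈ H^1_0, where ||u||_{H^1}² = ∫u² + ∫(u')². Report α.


α = 1

Coercivity of a(·,·) on H^1_0(1, 5/3) means a(u, u) ≥ α ||u||_{H^1}² for every u ∈ H^1_0.
The interval has length L = 2/3, and Poincaré/coercivity depend only on L. Here a(u, u) = ∫(u')² + (5/2)·∫u².
Here c = 5/2 ≥ 1, so a(u,u) = ∫(u')² + c∫u² ≥ ∫(u')² + ∫u² = ||u||_{H^1}², i.e. α = 1 works. No larger α is possible: a(u,u) ≥ α||u||_{H^1}² means (1−α)∫(u')² ≥ (α−c)∫u², and for the modes u_n = sin(nπ(x−x₀)/L) (x₀ the left endpoint) one has ∫u_n²/∫(u_n')² = (L/(nπ))² → 0, so a(u_n,u_n)/||u_n||_{H^1}² → 1. Hence the optimal constant is α = 1.
Therefore α = 1.


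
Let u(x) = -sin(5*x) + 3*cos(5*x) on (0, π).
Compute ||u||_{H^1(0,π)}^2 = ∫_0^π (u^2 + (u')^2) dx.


||u||_{H^1(0,π)}^2 = 130*π

u'(x) = -15*sin(5*x) - 5*cos(5*x).
Expand u² and (u')² and integrate term by term on (0, π), using: for integers n ≥ 1, ∫_0^π sin²(nx) dx = ∫_0^π cos²(nx) dx = π/2; for n ≠ n', ∫_0^π sin(nx)sin(n'x) dx = ∫_0^π cos(nx)cos(n'x) dx = 0; and by product-to-sum, ∫_0^π sin(nx)cos(n'x) dx = ½∫_0^π [sin((n+n')x) + sin((n−n')x)] dx, which is 0 when n+n' is even and 2n/(n²−n'²) when n+n' is odd (it need not vanish on (0, π)).
  u² squared terms: (-1)²·∫sin(5x)² dx = 1·π/2 = π/2;  (3)²·∫cos(5x)² dx = 9·π/2 = 9*π/2.
  u² cross terms: 2·(-1)·(3)·∫sin(5x)·cos(5x) dx = -6·(0) = 0.
  So ∫_0^π u² dx = π/2 + 9*π/2 + 0 = 5*π.
  (u')² squared terms: (-15)²·∫sin(5x)² dx = 225·π/2 = 225*π/2;  (-5)²·∫cos(5x)² dx = 25·π/2 = 25*π/2.
  (u')² cross terms: 2·(-15)·(-5)·∫sin(5x)·cos(5x) dx = 150·(0) = 0.
  So ∫_0^π (u')² dx = 225*π/2 + 25*π/2 + 0 = 125*π.
||u||_{H^1}^2 = (5*π) + (125*π) = 130*π.


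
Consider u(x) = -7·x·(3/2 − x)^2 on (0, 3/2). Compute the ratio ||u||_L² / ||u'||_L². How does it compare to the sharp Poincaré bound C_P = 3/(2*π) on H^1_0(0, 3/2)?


||u||_L² / ||u'||_L² = 3*sqrt(14)/28 < C_P = 3/(2*π).

u(x) = -7·x·(3/2 − x)^2, so u'(x) = -21*x^2 + 42*x - 63/4.
u(x) = -7·x·(3/2 − x)^2 vanishes at x = 0 and x = 3/2, so u ∈ H^1_0(0, 3/2). Differentiate via the product rule and integrate the resulting polynomials term by term.
  ∫_0^3/2 u² dx = ∫_0^3/2 (49*x^6 - 294*x^5 + 1323*x^4/2 - 1323*x^3/2 + 3969*x^2/16) dx. Term by term:
    ∫_0^3/2 49*x^6 dx = 15309/128;  ∫_0^3/2 -294*x^5 dx = -35721/64;  ∫_0^3/2 1323*x^4/2 dx = 321489/320;
    ∫_0^3/2 -1323*x^3/2 dx = -107163/128;  ∫_0^3/2 3969*x^2/16 dx = 35721/128.
  Sum: 15309/128 − 35721/64 + 321489/320 − 107163/128 + 35721/128 = 5103/640.
  ∫_0^3/2 (u')² dx = ∫_0^3/2 (441*x^4 - 1764*x^3 + 4851*x^2/2 - 1323*x + 3969/16) dx. Term by term:
    ∫_0^3/2 441*x^4 dx = 107163/160;  ∫_0^3/2 -1764*x^3 dx = -35721/16;  ∫_0^3/2 4851*x^2/2 dx = 43659/16;
    ∫_0^3/2 -1323*x dx = -11907/8;  ∫_0^3/2 3969/16 dx = 11907/32.
  Sum: 107163/160 − 35721/16 + 43659/16 − 11907/8 + 11907/32 = 3969/80.
∫_0^3/2 u² dx = 5103/640, so ||u||_L² = 27*sqrt(70)/80.
∫_0^3/2 (u')² dx = 3969/80, so ||u'||_L² = 63*sqrt(5)/20.
Ratio ||u||_L² / ||u'||_L² = 3*sqrt(14)/28.
Sharp Poincaré constant on H^1_0(0, 3/2) is C_P = L/π = 3/(2*π), achieved by sin(2*π/3·x).
A polynomial bump cannot attain the sharp Poincaré constant (only the first sine eigenfunction does), so the ratio is strictly less than C_P, consistent with ||u||_L² ≤ C_P ||u'||_L².


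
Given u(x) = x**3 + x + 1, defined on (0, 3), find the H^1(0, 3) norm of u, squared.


||u||_{H^1}^2 = 67587/70

The H^1 norm (squared) on an interval (0, L) is
  ||u||_{H^1}^2 = ∫_0^L u(x)^2 dx + ∫_0^L u'(x)^2 dx.
Compute u'(x) = 3*x**2 + 1.
Then u(x)^2 = x**6 + 2*x**4 + 2*x**3 + x**2 + 2*x + 1 and u'(x)^2 = 9*x**4 + 6*x**2 + 1.
Integrate each monomial from 0 to 3 using ∫_0^3 c·x^n dx = c·3^(n+1)/(n+1):
  ∫_0^3 u(x)^2 dx = ∫_0^3 (x^6 + 2*x^4 + 2*x^3 + x^2 + 2*x + 1) dx. Term by term:
    ∫_0^3 x^6 dx = 2187/7;  ∫_0^3 2*x^4 dx = 486/5;  ∫_0^3 2*x^3 dx = 81/2;
    ∫_0^3 x^2 dx = 9;  ∫_0^3 2*x dx = 9;  ∫_0^3 1 dx = 3.
  Sum: 2187/7 + 486/5 + 81/2 + 9 + 9 + 3 = 32979/70.
  ∫_0^3 u'(x)^2 dx = ∫_0^3 (9*x^4 + 6*x^2 + 1) dx. Term by term:
    ∫_0^3 9*x^4 dx = 2187/5;  ∫_0^3 6*x^2 dx = 54;  ∫_0^3 1 dx = 3.
  Sum: 2187/5 + 54 + 3 = 2472/5.
Adding: ||u||_{H^1}^2 = 32979/70 + 2472/5 = 67587/70.


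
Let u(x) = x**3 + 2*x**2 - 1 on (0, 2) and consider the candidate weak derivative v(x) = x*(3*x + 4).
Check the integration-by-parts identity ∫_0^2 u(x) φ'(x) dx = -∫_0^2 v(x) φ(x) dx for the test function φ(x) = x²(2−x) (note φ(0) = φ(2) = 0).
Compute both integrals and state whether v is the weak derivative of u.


LHS = -64/5, RHS = -64/5. Yes, v = u' weakly.

u(x) = x**3 + 2*x**2 - 1, classical derivative u'(x) = 3*x**2 + 4*x.
φ(x) = x²(2−x), so φ'(x) = x*(4 - 3*x).
Note φ(0) = φ(2) = 0, so the boundary term u·φ vanishes.
LHS = ∫_0^2 u(x) φ'(x) dx = ∫_0^2 (-3*x^5 - 2*x^4 + 8*x^3 + 3*x^2 - 4*x) dx. Term by term:
  ∫_0^2 -3*x^5 dx = -32;  ∫_0^2 -2*x^4 dx = -64/5;  ∫_0^2 8*x^3 dx = 32;
  ∫_0^2 3*x^2 dx = 8;  ∫_0^2 -4*x dx = -8.
Sum: -32 − 64/5 + 32 + 8 − 8 = -64/5.
So LHS = -64/5.
∫_0^2 v(x) φ(x) dx = ∫_0^2 (-3*x^5 + 2*x^4 + 8*x^3) dx. Term by term:
  ∫_0^2 -3*x^5 dx = -32;  ∫_0^2 2*x^4 dx = 64/5;  ∫_0^2 8*x^3 dx = 32.
Sum: -32 + 64/5 + 32 = 64/5.
So RHS = -∫_0^2 v(x) φ(x) dx = -64/5.
LHS = RHS, so the identity holds for this test φ.
Moreover u is smooth here and v(x) = u'(x) = 3*x**2 + 4*x pointwise, so the identity holds for every test function. Hence v is the weak derivative of u.


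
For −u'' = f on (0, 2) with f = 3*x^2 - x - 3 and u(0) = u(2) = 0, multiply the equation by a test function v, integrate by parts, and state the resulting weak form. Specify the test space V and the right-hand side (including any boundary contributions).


V = H^1_0(0, 2) (so v(0) = v(2) = 0); weak form: ∫_0^2 u'v' dx = ∫_0^2 (3*x^2 - x - 3) v dx for all v ∈ V.

Multiply both sides by a test function v and integrate from 0 to 2:
  ∫_0^2 −u''(x) v(x) dx = ∫_0^2 f(x) v(x) dx.
Integrate the LHS by parts once:
  ∫_0^2 −u'' v dx = −[u'(x) v(x)]_0^2 + ∫_0^2 u'(x) v'(x) dx.
Thus ∫_0^2 u'(x) v'(x) dx = ∫_0^2 f(x) v(x) dx + [u'(x) v(x)]_0^2.
Choose V so that boundary terms are either known or forced to vanish.
u is Dirichlet: u(0) = u(2) = 0. Let V = H^1_0(0, 2); then v(0) = v(2) = 0, and [u' v]_0^2 = 0.
Weak formulation: find u (satisfying any essential BC) such that ∫_0^2 u'(x) v'(x) dx = ∫_0^2 f v dx for all v ∈ V.
Substituting f(x) = 3*x^2 - x - 3, the right-hand side is ∫_0^2 (3*x^2 - x - 3) v dx.


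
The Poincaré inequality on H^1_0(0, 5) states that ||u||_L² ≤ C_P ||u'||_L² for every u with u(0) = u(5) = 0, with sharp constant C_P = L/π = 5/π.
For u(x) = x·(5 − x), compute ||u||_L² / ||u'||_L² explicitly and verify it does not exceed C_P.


||u||_L² / ||u'||_L² = sqrt(10)/2 < C_P = 5/π.

u(x) = x·(5 − x), so u'(x) = 5 - 2*x.
u(x) = x·(5 − x) vanishes at x = 0 and x = 5, so u ∈ H^1_0(0, 5). Differentiate via the product rule and integrate the resulting polynomials term by term.
  ∫_0^5 u² dx = ∫_0^5 (x^4 - 10*x^3 + 25*x^2) dx. Term by term:
    ∫_0^5 x^4 dx = 625;  ∫_0^5 -10*x^3 dx = -3125/2;  ∫_0^5 25*x^2 dx = 3125/3.
  Sum: 625 − 3125/2 + 3125/3 = 625/6.
  ∫_0^5 (u')² dx = ∫_0^5 (4*x^2 - 20*x + 25) dx. Term by term:
    ∫_0^5 4*x^2 dx = 500/3;  ∫_0^5 -20*x dx = -250;  ∫_0^5 25 dx = 125.
  Sum: 500/3 − 250 + 125 = 125/3.
∫_0^5 u² dx = 625/6, so ||u||_L² = 25*sqrt(6)/6.
∫_0^5 (u')² dx = 125/3, so ||u'||_L² = 5*sqrt(15)/3.
Ratio ||u||_L² / ||u'||_L² = sqrt(10)/2.
Sharp Poincaré constant on H^1_0(0, 5) is C_P = L/π = 5/π, achieved by sin(π/5·x).
A polynomial bump cannot attain the sharp Poincaré constant (only the first sine eigenfunction does), so the ratio is strictly less than C_P, consistent with ||u||_L² ≤ C_P ||u'||_L².


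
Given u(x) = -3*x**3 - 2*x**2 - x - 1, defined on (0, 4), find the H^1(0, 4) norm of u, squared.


||u||_{H^1}^2 = 1892168/35

The H^1 norm (squared) on an interval (0, L) is
  ||u||_{H^1}^2 = ∫_0^L u(x)^2 dx + ∫_0^L u'(x)^2 dx.
Compute u'(x) = -9*x**2 - 4*x - 1.
Then u(x)^2 = 9*x**6 + 12*x**5 + 10*x**4 + 10*x**3 + 5*x**2 + 2*x + 1 and u'(x)^2 = 81*x**4 + 72*x**3 + 34*x**2 + 8*x + 1.
Integrate each monomial from 0 to 4 using ∫_0^4 c·x^n dx = c·4^(n+1)/(n+1):
  ∫_0^4 u(x)^2 dx = ∫_0^4 (9*x^6 + 12*x^5 + 10*x^4 + 10*x^3 + 5*x^2 + 2*x + 1) dx. Term by term:
    ∫_0^4 9*x^6 dx = 147456/7;  ∫_0^4 12*x^5 dx = 8192;  ∫_0^4 10*x^4 dx = 2048;
    ∫_0^4 10*x^3 dx = 640;  ∫_0^4 5*x^2 dx = 320/3;  ∫_0^4 2*x dx = 16;
    ∫_0^4 1 dx = 4.
  Sum: 147456/7 + 8192 + 2048 + 640 + 320/3 + 16 + 4 = 673508/21.
  ∫_0^4 u'(x)^2 dx = ∫_0^4 (81*x^4 + 72*x^3 + 34*x^2 + 8*x + 1) dx. Term by term:
    ∫_0^4 81*x^4 dx = 82944/5;  ∫_0^4 72*x^3 dx = 4608;  ∫_0^4 34*x^2 dx = 2176/3;
    ∫_0^4 8*x dx = 64;  ∫_0^4 1 dx = 4.
  Sum: 82944/5 + 4608 + 2176/3 + 64 + 4 = 329852/15.
Adding: ||u||_{H^1}^2 = 673508/21 + 329852/15 = 1892168/35.


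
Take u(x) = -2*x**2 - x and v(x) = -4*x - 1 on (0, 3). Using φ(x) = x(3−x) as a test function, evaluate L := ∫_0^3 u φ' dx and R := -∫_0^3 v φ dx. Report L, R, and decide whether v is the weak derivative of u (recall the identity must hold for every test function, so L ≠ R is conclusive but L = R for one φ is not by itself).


LHS = 63/2, RHS = 63/2. Yes, v = u' weakly.

u(x) = -2*x**2 - x, classical derivative u'(x) = -4*x - 1.
φ(x) = x(3−x), so φ'(x) = 3 - 2*x.
Note φ(0) = φ(3) = 0, so the boundary term u·φ vanishes.
LHS = ∫_0^3 u(x) φ'(x) dx = ∫_0^3 (4*x^3 - 4*x^2 - 3*x) dx. Term by term:
  ∫_0^3 4*x^3 dx = 81;  ∫_0^3 -4*x^2 dx = -36;  ∫_0^3 -3*x dx = -27/2.
Sum: 81 − 36 − 27/2 = 63/2.
So LHS = 63/2.
∫_0^3 v(x) φ(x) dx = ∫_0^3 (4*x^3 - 11*x^2 - 3*x) dx. Term by term:
  ∫_0^3 4*x^3 dx = 81;  ∫_0^3 -11*x^2 dx = -99;  ∫_0^3 -3*x dx = -27/2.
Sum: 81 − 99 − 27/2 = -63/2.
So RHS = -∫_0^3 v(x) φ(x) dx = 63/2.
LHS = RHS, so the identity holds for this test φ.
Moreover u is smooth here and v(x) = u'(x) = -4*x - 1 pointwise, so the identity holds for every test function. Hence v is the weak derivative of u.


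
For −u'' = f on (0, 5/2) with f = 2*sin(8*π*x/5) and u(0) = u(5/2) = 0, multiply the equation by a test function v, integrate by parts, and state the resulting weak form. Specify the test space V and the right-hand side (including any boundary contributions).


V = H^1_0(0, 5/2) (so v(0) = v(5/2) = 0); weak form: ∫_0^5/2 u'v' dx = ∫_0^5/2 (2*sin(8*π*x/5)) v dx for all v ∈ V.

Multiply both sides by a test function v and integrate from 0 to 5/2:
  ∫_0^5/2 −u''(x) v(x) dx = ∫_0^5/2 f(x) v(x) dx.
Integrate the LHS by parts once:
  ∫_0^5/2 −u'' v dx = −[u'(x) v(x)]_0^5/2 + ∫_0^5/2 u'(x) v'(x) dx.
Thus ∫_0^5/2 u'(x) v'(x) dx = ∫_0^5/2 f(x) v(x) dx + [u'(x) v(x)]_0^5/2.
Choose V so that boundary terms are either known or forced to vanish.
u is Dirichlet: u(0) = u(5/2) = 0. Let V = H^1_0(0, 5/2); then v(0) = v(5/2) = 0, and [u' v]_0^5/2 = 0.
Weak formulation: find u (satisfying any essential BC) such that ∫_0^5/2 u'(x) v'(x) dx = ∫_0^5/2 f v dx for all v ∈ V.
Substituting f(x) = 2*sin(8*π*x/5), the right-hand side is ∫_0^5/2 (2*sin(8*π*x/5)) v dx.
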